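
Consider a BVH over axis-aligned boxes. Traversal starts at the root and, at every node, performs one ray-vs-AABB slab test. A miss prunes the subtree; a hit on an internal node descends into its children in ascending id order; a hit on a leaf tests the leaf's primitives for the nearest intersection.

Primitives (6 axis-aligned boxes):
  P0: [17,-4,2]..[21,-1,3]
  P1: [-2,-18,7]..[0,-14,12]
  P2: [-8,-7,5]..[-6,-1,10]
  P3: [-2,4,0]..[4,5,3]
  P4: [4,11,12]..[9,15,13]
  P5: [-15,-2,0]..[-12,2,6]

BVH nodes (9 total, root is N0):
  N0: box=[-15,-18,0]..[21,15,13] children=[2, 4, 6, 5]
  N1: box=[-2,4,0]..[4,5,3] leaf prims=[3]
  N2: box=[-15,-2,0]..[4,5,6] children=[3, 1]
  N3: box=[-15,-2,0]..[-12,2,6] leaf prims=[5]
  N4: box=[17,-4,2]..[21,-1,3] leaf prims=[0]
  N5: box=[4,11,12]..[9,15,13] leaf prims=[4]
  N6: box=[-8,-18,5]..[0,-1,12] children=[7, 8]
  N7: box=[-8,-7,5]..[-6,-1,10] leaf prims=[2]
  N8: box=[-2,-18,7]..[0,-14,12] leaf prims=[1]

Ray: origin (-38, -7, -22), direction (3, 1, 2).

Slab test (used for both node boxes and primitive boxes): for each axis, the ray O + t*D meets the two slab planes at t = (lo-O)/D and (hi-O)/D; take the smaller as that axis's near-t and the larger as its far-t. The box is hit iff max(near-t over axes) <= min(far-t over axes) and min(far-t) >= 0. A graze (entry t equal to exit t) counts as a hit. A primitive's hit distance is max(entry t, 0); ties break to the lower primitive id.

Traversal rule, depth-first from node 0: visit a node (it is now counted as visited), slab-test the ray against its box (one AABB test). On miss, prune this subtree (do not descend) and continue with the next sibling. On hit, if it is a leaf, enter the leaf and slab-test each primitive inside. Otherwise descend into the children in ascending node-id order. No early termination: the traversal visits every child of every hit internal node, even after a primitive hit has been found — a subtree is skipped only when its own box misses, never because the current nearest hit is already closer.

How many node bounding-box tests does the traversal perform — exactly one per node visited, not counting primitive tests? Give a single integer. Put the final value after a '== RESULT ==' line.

Walk:
N0 x:[23/3,59/3] y:[-11,22] z:[11,35/2] -> hit [11,35/2], descend [2, 4, 5, 6]
  N2 x:[23/3,14] y:[5,12] z:[11,14] -> hit [11,12], descend [1, 3]
    N1 x:[12,14] y:[11,12] z:[11,25/2] -> hit [12,12] leaf, test {P3@t=12}
    N3 x:[23/3,26/3] y:[5,9] z:[11,14] -> miss, prune
  N4 x:[55/3,59/3] y:[3,6] z:[12,25/2] -> miss, prune
  N5 x:[14,47/3] y:[18,22] z:[17,35/2] -> miss, prune
  N6 x:[10,38/3] y:[-11,6] z:[27/2,17] -> miss, prune

order=[0, 2, 1, 3, 4, 5, 6]  |boxes|=7  |leaves|=1  hit=P3

== RESULT ==
7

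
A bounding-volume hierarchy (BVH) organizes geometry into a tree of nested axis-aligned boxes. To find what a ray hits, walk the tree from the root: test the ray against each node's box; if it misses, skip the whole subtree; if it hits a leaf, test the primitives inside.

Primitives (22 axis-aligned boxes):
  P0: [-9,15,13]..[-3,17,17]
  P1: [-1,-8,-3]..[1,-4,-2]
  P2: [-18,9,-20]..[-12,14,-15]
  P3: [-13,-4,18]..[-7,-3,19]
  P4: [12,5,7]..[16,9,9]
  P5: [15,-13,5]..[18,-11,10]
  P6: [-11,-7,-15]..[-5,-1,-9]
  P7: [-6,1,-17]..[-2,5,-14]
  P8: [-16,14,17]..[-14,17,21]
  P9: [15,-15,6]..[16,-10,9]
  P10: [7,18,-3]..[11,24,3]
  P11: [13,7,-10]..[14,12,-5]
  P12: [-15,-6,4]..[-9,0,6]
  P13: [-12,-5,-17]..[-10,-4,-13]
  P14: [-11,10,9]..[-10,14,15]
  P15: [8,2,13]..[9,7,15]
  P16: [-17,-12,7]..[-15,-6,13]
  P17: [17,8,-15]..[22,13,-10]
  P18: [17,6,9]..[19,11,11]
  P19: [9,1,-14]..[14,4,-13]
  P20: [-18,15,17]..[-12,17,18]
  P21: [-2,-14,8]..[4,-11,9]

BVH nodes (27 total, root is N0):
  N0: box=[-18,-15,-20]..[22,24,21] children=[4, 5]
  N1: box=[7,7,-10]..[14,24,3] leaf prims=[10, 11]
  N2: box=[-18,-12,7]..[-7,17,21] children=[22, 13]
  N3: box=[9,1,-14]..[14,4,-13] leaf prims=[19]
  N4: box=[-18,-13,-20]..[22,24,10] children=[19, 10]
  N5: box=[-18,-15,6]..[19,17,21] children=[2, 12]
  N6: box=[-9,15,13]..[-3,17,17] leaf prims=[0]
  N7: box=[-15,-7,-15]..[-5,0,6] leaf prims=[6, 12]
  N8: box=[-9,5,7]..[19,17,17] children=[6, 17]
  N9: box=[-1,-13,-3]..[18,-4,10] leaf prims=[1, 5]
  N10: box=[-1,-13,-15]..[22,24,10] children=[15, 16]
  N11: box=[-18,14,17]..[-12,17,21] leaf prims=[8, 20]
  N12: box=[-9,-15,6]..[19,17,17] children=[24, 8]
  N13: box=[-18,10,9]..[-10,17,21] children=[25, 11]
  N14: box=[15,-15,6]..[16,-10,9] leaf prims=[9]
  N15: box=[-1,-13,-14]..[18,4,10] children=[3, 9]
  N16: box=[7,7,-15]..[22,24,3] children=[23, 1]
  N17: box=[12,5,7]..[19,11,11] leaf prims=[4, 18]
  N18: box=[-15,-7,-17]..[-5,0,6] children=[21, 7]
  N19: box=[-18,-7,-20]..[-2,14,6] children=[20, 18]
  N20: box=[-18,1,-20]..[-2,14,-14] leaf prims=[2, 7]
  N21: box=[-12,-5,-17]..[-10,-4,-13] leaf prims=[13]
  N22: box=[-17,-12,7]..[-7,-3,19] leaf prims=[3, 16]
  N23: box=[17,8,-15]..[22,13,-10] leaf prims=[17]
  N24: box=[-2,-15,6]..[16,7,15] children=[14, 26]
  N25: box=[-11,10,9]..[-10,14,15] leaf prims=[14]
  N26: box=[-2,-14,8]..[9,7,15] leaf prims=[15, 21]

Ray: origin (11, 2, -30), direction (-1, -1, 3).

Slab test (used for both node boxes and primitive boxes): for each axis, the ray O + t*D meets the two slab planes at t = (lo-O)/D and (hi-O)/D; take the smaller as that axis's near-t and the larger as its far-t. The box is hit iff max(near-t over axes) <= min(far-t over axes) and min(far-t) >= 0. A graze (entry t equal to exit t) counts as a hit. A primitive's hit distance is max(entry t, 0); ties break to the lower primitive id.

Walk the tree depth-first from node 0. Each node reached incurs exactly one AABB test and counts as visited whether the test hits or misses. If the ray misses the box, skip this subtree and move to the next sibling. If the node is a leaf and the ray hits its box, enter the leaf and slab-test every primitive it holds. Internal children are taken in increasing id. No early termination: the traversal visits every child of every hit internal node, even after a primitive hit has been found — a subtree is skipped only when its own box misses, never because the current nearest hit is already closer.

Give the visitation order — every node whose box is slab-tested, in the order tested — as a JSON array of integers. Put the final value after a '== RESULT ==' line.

Traverse from the root:
N0 x:[-11,29] y:[-22,17] z:[10/3,17] -> hit [10/3,17], descend [4, 5]
  N4 x:[-11,29] y:[-22,15] z:[10/3,40/3] -> hit [10/3,40/3], descend [10, 19]
    N10 x:[-11,12] y:[-22,15] z:[5,40/3] -> hit [5,12], descend [15, 16]
      N15 x:[-7,12] y:[-2,15] z:[16/3,40/3] -> hit [16/3,12], descend [3, 9]
        N3 x:[-3,2] y:[-2,1] z:[16/3,17/3] -> miss, prune
        N9 x:[-7,12] y:[6,15] z:[9,40/3] -> hit [9,12] leaf, test {P1(miss), P5(miss)}
      N16 x:[-11,4] y:[-22,-5] z:[5,11] -> miss, prune
    N19 x:[13,29] y:[-12,9] z:[10/3,12] -> miss, prune
  N5 x:[-8,29] y:[-15,17] z:[12,17] -> hit [12,17], descend [2, 12]
    N2 x:[18,29] y:[-15,14] z:[37/3,17] -> miss, prune
    N12 x:[-8,20] y:[-15,17] z:[12,47/3] -> hit [12,47/3], descend [8, 24]
      N8 x:[-8,20] y:[-15,-3] z:[37/3,47/3] -> miss, prune
      N24 x:[-5,13] y:[-5,17] z:[12,15] -> hit [12,13], descend [14, 26]
        N14 x:[-5,-4] y:[12,17] z:[12,13] -> miss, prune
        N26 x:[2,13] y:[-5,16] z:[38/3,15] -> hit [38/3,13] leaf, test {P15(miss), P21@t=13}

Visited [0, 4, 10, 15, 3, 9, 16, 19, 5, 2, 12, 8, 24, 14, 26]. Tests: 15 box, 2 leaf. Nearest: P21.

== RESULT ==
[0, 4, 10, 15, 3, 9, 16, 19, 5, 2, 12, 8, 24, 14, 26]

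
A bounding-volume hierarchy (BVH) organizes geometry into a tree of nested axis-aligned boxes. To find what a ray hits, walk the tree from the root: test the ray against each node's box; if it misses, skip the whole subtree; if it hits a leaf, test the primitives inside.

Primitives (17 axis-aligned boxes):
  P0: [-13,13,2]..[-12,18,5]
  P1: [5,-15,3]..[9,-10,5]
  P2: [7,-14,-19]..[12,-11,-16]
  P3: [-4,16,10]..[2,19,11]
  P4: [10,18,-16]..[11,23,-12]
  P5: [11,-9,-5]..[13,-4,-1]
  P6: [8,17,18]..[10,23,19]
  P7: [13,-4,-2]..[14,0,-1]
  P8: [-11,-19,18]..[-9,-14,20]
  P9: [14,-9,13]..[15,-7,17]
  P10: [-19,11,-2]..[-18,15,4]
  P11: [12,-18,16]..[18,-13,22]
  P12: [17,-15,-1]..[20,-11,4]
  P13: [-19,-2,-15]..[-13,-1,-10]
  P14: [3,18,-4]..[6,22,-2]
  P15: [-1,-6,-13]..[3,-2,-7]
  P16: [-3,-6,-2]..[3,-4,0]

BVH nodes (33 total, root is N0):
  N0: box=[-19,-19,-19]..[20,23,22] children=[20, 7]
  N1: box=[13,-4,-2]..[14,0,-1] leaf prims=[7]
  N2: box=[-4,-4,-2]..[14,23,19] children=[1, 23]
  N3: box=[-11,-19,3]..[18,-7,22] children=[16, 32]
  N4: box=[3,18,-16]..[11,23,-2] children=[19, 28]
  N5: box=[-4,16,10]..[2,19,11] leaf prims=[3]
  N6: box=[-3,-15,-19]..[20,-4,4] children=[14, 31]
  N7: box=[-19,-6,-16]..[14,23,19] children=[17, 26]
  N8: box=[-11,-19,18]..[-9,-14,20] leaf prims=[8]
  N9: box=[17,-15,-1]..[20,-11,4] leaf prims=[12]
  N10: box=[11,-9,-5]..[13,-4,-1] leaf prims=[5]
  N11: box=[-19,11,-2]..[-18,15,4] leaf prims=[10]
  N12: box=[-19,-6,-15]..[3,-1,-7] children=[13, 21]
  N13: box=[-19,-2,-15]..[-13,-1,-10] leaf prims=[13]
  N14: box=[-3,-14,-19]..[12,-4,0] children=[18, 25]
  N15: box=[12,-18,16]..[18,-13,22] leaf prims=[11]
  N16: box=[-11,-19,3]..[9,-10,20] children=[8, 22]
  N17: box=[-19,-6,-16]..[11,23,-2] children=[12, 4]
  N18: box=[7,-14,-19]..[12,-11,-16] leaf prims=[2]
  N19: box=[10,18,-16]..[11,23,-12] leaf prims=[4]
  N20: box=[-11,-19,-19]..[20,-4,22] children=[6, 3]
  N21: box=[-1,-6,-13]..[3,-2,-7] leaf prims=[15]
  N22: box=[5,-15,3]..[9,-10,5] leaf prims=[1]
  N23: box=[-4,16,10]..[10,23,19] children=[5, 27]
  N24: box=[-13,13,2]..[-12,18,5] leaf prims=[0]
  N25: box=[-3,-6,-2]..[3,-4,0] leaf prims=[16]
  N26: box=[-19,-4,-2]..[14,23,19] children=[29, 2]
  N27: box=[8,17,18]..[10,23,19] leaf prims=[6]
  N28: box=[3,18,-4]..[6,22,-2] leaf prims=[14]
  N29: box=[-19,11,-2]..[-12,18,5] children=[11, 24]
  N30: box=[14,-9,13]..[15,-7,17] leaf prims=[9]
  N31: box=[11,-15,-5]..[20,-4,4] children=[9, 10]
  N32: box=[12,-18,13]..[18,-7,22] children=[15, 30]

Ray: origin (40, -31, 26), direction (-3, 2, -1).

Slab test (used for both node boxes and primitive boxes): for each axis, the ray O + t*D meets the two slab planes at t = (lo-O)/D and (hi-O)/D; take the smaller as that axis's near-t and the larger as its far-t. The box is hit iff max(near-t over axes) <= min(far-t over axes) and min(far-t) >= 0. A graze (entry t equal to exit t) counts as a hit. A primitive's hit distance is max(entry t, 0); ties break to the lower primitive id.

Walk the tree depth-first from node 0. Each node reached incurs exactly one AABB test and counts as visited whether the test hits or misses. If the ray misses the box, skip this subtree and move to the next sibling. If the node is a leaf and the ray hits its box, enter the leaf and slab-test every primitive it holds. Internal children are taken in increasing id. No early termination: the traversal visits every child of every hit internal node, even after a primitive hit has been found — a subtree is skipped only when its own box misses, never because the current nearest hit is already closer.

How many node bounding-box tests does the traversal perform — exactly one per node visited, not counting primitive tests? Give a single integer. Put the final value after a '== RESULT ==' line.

Trace the traversal:
N0 x:[20/3,59/3] y:[6,27] z:[4,45] -> hit [20/3,59/3], descend [7, 20]
  N7 x:[26/3,59/3] y:[25/2,27] z:[7,42] -> hit [25/2,59/3], descend [17, 26]
    N17 x:[29/3,59/3] y:[25/2,27] z:[28,42] -> miss, prune
    N26 x:[26/3,59/3] y:[27/2,27] z:[7,28] -> hit [27/2,59/3], descend [2, 29]
      N2 x:[26/3,44/3] y:[27/2,27] z:[7,28] -> hit [27/2,44/3], descend [1, 23]
        N1 x:[26/3,9] y:[27/2,31/2] z:[27,28] -> miss, prune
        N23 x:[10,44/3] y:[47/2,27] z:[7,16] -> miss, prune
      N29 x:[52/3,59/3] y:[21,49/2] z:[21,28] -> miss, prune
  N20 x:[20/3,17] y:[6,27/2] z:[4,45] -> hit [20/3,27/2], descend [3, 6]
    N3 x:[22/3,17] y:[6,12] z:[4,23] -> hit [22/3,12], descend [16, 32]
      N16 x:[31/3,17] y:[6,21/2] z:[6,23] -> hit [31/3,21/2], descend [8, 22]
        N8 x:[49/3,17] y:[6,17/2] z:[6,8] -> miss, prune
        N22 x:[31/3,35/3] y:[8,21/2] z:[21,23] -> miss, prune
      N32 x:[22/3,28/3] y:[13/2,12] z:[4,13] -> hit [22/3,28/3], descend [15, 30]
        N15 x:[22/3,28/3] y:[13/2,9] z:[4,10] -> hit [22/3,9] leaf, test {P11@t=22/3}
        N30 x:[25/3,26/3] y:[11,12] z:[9,13] -> miss, prune
    N6 x:[20/3,43/3] y:[8,27/2] z:[22,45] -> miss, prune

order=[0, 7, 17, 26, 2, 1, 23, 29, 20, 3, 16, 8, 22, 32, 15, 30, 6]  |boxes|=17  |leaves|=1  hit=P11

== RESULT ==
17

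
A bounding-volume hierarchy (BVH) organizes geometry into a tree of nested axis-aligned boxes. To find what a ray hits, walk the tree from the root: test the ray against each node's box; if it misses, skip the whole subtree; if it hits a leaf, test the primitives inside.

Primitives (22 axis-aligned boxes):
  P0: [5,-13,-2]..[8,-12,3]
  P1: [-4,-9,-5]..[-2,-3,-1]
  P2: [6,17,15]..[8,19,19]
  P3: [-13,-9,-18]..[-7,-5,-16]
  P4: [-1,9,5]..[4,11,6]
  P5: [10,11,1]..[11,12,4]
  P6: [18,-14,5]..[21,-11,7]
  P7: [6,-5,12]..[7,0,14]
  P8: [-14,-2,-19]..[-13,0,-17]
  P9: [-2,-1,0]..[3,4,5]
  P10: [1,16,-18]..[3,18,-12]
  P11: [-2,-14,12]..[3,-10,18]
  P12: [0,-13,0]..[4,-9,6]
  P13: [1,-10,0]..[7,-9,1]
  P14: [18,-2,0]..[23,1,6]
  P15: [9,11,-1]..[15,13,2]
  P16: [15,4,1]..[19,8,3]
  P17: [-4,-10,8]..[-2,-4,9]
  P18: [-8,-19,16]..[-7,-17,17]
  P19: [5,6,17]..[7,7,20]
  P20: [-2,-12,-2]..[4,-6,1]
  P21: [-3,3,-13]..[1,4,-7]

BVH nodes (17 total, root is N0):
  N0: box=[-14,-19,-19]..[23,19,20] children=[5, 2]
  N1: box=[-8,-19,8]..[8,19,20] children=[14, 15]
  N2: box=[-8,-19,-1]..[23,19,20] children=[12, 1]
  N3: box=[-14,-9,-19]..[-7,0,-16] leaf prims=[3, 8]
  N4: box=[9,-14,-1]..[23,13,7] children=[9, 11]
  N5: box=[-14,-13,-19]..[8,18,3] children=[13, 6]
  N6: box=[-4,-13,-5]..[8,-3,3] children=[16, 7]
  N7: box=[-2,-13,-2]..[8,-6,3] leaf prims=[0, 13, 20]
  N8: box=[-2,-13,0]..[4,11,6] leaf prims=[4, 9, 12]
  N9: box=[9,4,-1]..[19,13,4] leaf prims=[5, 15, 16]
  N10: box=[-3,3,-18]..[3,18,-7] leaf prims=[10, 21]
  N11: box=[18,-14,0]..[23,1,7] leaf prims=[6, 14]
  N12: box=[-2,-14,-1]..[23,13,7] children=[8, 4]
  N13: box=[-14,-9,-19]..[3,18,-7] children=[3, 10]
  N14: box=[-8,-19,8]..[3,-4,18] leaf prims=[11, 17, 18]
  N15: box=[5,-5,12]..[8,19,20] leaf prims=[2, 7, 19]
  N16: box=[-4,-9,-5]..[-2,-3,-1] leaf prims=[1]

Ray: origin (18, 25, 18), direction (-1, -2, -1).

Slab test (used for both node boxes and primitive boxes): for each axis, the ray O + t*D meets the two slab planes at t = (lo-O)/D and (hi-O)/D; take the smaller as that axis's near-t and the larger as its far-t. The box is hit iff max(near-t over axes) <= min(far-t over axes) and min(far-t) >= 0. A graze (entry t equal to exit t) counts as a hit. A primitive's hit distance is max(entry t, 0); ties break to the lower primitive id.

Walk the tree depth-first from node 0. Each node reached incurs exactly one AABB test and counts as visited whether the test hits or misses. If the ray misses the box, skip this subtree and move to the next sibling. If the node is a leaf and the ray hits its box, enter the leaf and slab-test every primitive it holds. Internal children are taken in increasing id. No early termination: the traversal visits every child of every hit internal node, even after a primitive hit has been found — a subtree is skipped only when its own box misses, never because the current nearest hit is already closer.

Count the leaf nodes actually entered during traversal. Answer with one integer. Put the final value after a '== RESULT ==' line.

Walk:
N0 x:[-5,32] y:[3,22] z:[-2,37] -> hit [3,22], descend [2, 5]
  N2 x:[-5,26] y:[3,22] z:[-2,19] -> hit [3,19], descend [1, 12]
    N1 x:[10,26] y:[3,22] z:[-2,10] -> hit [10,10], descend [14, 15]
      N14 x:[15,26] y:[29/2,22] z:[0,10] -> miss, prune
      N15 x:[10,13] y:[3,15] z:[-2,6] -> miss, prune
    N12 x:[-5,20] y:[6,39/2] z:[11,19] -> hit [11,19], descend [4, 8]
      N4 x:[-5,9] y:[6,39/2] z:[11,19] -> miss, prune
      N8 x:[14,20] y:[7,19] z:[12,18] -> hit [14,18] leaf, test {P4(miss), P9(miss), P12@t=17}
  N5 x:[10,32] y:[7/2,19] z:[15,37] -> hit [15,19], descend [6, 13]
    N6 x:[10,22] y:[14,19] z:[15,23] -> hit [15,19], descend [7, 16]
      N7 x:[10,20] y:[31/2,19] z:[15,20] -> hit [31/2,19] leaf, test {P0(miss), P13@t=17, P20@t=17}
      N16 x:[20,22] y:[14,17] z:[19,23] -> miss, prune
    N13 x:[15,32] y:[7/2,17] z:[25,37] -> miss, prune

Visited [0, 2, 1, 14, 15, 12, 4, 8, 5, 6, 7, 16, 13]. Tests: 13 box, 2 leaf. Nearest: P12.

== RESULT ==
2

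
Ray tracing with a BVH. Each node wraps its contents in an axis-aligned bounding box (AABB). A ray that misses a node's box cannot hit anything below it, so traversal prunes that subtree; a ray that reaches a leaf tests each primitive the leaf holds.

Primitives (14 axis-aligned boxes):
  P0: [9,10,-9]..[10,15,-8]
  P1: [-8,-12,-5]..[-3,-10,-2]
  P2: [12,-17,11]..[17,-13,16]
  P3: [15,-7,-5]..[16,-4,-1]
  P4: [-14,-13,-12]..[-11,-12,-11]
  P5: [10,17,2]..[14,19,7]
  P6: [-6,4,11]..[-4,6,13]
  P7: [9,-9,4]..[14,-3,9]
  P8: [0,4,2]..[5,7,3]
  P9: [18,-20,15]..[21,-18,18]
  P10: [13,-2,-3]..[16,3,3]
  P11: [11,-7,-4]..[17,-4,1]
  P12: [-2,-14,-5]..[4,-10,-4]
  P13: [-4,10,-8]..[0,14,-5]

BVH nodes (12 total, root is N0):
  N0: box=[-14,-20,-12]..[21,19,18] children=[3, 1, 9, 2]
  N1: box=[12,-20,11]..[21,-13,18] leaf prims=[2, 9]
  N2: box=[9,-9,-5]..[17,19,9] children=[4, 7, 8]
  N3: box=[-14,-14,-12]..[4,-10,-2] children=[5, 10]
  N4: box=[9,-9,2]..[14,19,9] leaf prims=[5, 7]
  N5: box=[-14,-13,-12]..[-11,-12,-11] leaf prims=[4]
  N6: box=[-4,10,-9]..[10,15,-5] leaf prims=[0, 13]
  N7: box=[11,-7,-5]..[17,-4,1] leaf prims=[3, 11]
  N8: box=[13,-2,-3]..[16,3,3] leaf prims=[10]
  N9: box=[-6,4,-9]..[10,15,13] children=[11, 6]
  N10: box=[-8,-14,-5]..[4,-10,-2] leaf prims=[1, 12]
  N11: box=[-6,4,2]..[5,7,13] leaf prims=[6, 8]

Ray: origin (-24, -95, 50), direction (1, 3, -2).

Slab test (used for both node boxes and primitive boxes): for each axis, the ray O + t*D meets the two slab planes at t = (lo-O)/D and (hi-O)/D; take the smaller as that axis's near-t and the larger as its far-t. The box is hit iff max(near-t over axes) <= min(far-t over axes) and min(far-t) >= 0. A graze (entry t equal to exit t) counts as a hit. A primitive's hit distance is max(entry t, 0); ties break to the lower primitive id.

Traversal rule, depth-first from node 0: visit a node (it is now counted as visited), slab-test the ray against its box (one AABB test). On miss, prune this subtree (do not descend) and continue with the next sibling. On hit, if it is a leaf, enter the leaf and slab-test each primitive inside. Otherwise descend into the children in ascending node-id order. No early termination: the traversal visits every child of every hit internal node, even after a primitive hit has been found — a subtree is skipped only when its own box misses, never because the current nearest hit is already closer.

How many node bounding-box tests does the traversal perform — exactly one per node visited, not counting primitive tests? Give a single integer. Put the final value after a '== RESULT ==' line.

Trace the traversal:
N0 x:[10,45] y:[25,38] z:[16,31] -> hit [25,31], descend [1, 2, 3, 9]
  N1 x:[36,45] y:[25,82/3] z:[16,39/2] -> miss, prune
  N2 x:[33,41] y:[86/3,38] z:[41/2,55/2] -> miss, prune
  N3 x:[10,28] y:[27,85/3] z:[26,31] -> hit [27,28], descend [5, 10]
    N5 x:[10,13] y:[82/3,83/3] z:[61/2,31] -> miss, prune
    N10 x:[16,28] y:[27,85/3] z:[26,55/2] -> hit [27,55/2] leaf, test {P1(miss), P12@t=27}
  N9 x:[18,34] y:[33,110/3] z:[37/2,59/2] -> miss, prune

Summary -> nodes [0, 1, 2, 3, 5, 10, 9]; box-tests=7; leaf-entries=1; first=P12

== RESULT ==
7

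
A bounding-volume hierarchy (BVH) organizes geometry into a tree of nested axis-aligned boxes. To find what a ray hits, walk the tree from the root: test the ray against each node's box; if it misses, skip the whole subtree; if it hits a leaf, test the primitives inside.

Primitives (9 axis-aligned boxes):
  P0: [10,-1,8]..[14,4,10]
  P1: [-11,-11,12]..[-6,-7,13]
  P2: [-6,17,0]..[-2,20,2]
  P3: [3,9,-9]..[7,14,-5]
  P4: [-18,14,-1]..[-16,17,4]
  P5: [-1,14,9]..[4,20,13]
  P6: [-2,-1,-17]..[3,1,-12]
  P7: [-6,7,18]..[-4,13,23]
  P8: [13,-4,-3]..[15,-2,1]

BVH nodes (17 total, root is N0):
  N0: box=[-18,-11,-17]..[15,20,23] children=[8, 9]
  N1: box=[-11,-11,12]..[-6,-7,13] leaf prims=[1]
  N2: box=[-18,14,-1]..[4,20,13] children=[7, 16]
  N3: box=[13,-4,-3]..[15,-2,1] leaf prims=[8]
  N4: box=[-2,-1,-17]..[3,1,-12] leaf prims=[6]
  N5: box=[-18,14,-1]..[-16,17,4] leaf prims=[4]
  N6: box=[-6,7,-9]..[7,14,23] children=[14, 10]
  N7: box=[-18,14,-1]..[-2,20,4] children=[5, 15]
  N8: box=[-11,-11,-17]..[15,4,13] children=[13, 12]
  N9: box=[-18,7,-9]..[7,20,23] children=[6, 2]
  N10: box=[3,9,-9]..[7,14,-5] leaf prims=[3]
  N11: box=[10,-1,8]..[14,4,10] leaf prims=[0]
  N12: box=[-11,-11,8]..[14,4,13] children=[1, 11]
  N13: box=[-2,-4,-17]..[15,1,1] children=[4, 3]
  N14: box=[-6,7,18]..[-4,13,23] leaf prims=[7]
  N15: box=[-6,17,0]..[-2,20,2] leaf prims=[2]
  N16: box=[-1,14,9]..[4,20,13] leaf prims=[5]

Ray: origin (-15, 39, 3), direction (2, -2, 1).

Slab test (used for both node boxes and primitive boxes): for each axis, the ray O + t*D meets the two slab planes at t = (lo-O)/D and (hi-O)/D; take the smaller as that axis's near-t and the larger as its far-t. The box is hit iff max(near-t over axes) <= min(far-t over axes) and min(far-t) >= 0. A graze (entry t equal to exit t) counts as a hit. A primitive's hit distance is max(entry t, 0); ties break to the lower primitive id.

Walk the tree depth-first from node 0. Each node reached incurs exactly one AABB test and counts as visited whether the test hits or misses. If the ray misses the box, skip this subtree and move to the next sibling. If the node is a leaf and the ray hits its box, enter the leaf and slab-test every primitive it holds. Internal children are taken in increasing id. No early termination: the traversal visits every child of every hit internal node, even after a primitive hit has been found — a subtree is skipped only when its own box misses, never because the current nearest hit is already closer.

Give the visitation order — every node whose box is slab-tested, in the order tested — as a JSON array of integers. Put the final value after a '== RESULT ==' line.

Walk:
N0 x:[-3/2,15] y:[19/2,25] z:[-20,20] -> hit [19/2,15], descend [8, 9]
  N8 x:[2,15] y:[35/2,25] z:[-20,10] -> miss, prune
  N9 x:[-3/2,11] y:[19/2,16] z:[-12,20] -> hit [19/2,11], descend [2, 6]
    N2 x:[-3/2,19/2] y:[19/2,25/2] z:[-4,10] -> hit [19/2,19/2], descend [7, 16]
      N7 x:[-3/2,13/2] y:[19/2,25/2] z:[-4,1] -> miss, prune
      N16 x:[7,19/2] y:[19/2,25/2] z:[6,10] -> hit [19/2,19/2] leaf, test {P5@t=19/2}
    N6 x:[9/2,11] y:[25/2,16] z:[-12,20] -> miss, prune

order=[0, 8, 9, 2, 7, 16, 6]  |boxes|=7  |leaves|=1  hit=P5

== RESULT ==
[0, 8, 9, 2, 7, 16, 6]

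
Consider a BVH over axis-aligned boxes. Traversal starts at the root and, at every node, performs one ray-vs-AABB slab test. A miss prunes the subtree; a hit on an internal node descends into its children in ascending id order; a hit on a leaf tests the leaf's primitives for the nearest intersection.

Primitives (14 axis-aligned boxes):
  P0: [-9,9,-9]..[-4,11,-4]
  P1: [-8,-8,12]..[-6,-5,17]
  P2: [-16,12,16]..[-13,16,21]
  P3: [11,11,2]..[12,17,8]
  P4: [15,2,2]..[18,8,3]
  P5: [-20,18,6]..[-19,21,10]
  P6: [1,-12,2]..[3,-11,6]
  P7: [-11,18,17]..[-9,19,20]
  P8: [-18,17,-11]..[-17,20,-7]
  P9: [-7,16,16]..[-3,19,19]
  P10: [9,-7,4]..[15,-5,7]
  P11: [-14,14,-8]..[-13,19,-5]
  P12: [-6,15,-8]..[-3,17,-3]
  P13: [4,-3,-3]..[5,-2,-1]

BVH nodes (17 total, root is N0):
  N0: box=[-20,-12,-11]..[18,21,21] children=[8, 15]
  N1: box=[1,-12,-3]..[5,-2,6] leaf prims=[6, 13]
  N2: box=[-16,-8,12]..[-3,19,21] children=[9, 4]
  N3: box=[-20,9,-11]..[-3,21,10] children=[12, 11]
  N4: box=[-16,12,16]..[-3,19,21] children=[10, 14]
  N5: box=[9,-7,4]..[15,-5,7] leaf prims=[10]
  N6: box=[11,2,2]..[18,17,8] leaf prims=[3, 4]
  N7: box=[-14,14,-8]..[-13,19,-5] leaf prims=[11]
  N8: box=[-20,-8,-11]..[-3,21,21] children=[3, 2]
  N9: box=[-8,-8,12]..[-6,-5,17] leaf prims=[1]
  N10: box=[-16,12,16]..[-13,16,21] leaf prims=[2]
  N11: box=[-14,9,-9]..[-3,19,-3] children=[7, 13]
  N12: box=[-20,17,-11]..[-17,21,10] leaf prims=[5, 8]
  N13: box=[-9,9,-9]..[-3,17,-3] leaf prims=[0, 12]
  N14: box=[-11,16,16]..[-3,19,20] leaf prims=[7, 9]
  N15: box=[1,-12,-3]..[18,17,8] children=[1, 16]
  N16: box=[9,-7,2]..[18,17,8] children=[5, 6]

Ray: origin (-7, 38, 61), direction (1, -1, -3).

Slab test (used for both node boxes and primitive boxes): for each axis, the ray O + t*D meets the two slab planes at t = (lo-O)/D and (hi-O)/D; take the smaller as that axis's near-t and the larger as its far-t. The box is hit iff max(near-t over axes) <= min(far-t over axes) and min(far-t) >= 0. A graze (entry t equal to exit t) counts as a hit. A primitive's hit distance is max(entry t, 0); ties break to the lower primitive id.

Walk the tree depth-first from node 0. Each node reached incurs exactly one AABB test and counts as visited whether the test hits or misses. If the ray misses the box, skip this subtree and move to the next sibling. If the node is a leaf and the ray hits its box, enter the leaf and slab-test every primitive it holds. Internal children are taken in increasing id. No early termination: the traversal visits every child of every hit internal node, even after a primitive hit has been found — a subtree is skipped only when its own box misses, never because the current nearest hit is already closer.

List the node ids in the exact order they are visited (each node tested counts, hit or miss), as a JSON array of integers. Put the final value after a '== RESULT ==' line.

Traverse from the root:
N0 x:[-13,25] y:[17,50] z:[40/3,24] -> hit [17,24], descend [8, 15]
  N8 x:[-13,4] y:[17,46] z:[40/3,24] -> miss, prune
  N15 x:[8,25] y:[21,50] z:[53/3,64/3] -> hit [21,64/3], descend [1, 16]
    N1 x:[8,12] y:[40,50] z:[55/3,64/3] -> miss, prune
    N16 x:[16,25] y:[21,45] z:[53/3,59/3] -> miss, prune

order=[0, 8, 15, 1, 16]  |boxes|=5  |leaves|=0  hit=miss

== RESULT ==
[0, 8, 15, 1, 16]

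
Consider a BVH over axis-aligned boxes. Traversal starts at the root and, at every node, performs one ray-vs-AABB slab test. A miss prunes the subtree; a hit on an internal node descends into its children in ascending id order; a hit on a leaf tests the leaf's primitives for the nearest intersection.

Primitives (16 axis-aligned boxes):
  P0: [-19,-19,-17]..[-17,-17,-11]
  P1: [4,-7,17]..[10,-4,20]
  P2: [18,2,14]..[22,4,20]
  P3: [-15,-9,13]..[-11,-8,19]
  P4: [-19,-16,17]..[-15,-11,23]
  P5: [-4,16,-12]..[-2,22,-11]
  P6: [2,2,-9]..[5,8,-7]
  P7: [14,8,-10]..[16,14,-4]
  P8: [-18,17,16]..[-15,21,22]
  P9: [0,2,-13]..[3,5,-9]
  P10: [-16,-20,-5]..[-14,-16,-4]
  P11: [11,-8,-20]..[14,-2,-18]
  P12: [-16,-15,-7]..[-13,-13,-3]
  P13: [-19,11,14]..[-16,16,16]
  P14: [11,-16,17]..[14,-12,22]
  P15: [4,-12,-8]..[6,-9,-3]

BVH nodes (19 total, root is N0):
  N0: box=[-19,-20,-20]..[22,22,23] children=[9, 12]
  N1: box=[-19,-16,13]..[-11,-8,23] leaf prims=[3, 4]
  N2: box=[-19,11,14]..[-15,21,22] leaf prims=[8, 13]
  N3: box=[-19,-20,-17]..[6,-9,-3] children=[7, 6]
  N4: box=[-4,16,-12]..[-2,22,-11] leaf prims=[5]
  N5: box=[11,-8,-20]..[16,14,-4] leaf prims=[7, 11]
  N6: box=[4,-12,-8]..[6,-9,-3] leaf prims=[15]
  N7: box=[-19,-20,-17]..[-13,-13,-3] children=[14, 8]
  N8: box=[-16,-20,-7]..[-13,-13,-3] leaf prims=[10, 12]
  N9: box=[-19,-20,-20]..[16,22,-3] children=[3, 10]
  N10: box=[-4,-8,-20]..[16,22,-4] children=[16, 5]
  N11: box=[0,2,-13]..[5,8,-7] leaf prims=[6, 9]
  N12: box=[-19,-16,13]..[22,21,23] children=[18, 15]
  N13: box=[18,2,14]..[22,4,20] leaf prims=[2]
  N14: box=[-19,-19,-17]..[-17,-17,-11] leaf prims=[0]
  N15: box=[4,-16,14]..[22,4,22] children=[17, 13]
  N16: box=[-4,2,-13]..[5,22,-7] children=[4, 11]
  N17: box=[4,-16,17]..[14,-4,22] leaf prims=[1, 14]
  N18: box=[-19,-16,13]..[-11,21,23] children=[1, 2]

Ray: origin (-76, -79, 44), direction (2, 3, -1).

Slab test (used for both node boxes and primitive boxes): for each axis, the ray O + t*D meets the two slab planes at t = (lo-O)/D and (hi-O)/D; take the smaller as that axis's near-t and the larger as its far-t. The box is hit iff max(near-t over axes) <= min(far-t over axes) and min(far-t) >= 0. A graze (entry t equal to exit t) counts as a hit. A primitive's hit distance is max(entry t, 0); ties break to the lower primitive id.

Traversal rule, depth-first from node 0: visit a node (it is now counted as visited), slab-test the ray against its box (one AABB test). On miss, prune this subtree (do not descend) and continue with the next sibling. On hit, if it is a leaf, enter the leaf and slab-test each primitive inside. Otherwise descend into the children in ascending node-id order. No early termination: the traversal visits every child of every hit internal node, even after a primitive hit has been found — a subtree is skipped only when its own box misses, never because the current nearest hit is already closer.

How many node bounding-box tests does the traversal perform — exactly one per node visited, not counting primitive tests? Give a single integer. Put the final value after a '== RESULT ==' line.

Traverse from the root:
N0 x:[57/2,49] y:[59/3,101/3] z:[21,64] -> hit [57/2,101/3], descend [9, 12]
  N9 x:[57/2,46] y:[59/3,101/3] z:[47,64] -> miss, prune
  N12 x:[57/2,49] y:[21,100/3] z:[21,31] -> hit [57/2,31], descend [15, 18]
    N15 x:[40,49] y:[21,83/3] z:[22,30] -> miss, prune
    N18 x:[57/2,65/2] y:[21,100/3] z:[21,31] -> hit [57/2,31], descend [1, 2]
      N1 x:[57/2,65/2] y:[21,71/3] z:[21,31] -> miss, prune
      N2 x:[57/2,61/2] y:[30,100/3] z:[22,30] -> hit [30,30] leaf, test {P8(miss), P13@t=30}

order=[0, 9, 12, 15, 18, 1, 2]  |boxes|=7  |leaves|=1  hit=P13

== RESULT ==
7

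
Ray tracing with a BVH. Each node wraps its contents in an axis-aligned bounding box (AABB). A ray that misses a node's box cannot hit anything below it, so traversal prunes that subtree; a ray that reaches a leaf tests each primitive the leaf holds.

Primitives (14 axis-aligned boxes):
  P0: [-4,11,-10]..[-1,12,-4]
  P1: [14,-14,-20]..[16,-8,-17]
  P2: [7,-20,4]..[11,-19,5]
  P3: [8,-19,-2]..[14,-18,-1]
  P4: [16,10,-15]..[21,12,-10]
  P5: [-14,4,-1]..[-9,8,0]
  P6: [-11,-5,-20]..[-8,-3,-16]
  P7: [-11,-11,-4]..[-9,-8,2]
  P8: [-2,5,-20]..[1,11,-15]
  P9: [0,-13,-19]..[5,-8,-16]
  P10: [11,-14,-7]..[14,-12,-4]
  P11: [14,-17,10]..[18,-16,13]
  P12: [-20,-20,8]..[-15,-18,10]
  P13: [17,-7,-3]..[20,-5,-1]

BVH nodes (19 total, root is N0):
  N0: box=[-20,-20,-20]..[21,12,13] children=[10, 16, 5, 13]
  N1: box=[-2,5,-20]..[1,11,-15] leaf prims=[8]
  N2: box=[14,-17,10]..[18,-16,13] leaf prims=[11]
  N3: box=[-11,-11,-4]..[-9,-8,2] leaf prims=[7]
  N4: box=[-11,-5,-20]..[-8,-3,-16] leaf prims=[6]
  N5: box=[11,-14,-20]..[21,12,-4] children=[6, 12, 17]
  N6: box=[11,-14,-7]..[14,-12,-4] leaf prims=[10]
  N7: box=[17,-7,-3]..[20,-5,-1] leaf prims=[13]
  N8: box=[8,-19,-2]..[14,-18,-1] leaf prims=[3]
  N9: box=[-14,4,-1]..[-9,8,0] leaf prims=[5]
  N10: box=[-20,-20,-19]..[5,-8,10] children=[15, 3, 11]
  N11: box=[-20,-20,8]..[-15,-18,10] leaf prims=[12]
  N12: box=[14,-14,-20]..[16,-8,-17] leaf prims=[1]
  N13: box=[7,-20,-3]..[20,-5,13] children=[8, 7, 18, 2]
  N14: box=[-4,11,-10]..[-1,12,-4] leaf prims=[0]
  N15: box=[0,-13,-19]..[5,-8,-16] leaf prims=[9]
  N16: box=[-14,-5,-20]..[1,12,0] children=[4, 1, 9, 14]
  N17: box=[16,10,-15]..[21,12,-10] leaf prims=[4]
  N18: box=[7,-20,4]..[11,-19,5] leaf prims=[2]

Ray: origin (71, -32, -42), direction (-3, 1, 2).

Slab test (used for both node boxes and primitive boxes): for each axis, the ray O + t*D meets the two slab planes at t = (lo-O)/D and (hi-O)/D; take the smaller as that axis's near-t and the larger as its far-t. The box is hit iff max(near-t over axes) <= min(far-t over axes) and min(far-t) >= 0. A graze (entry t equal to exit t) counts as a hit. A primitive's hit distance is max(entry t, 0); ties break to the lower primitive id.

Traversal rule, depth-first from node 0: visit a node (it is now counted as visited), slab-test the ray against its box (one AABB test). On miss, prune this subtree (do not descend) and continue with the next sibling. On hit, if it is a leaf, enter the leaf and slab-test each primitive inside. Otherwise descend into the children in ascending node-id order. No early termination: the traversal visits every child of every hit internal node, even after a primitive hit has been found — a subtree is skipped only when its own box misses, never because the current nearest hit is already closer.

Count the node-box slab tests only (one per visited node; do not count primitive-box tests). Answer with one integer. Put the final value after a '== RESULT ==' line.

Walk:
N0 x:[50/3,91/3] y:[12,44] z:[11,55/2] -> hit [50/3,55/2], descend [5, 10, 13, 16]
  N5 x:[50/3,20] y:[18,44] z:[11,19] -> hit [18,19], descend [6, 12, 17]
    N6 x:[19,20] y:[18,20] z:[35/2,19] -> hit [19,19] leaf, test {P10@t=19}
    N12 x:[55/3,19] y:[18,24] z:[11,25/2] -> miss, prune
    N17 x:[50/3,55/3] y:[42,44] z:[27/2,16] -> miss, prune
  N10 x:[22,91/3] y:[12,24] z:[23/2,26] -> hit [22,24], descend [3, 11, 15]
    N3 x:[80/3,82/3] y:[21,24] z:[19,22] -> miss, prune
    N11 x:[86/3,91/3] y:[12,14] z:[25,26] -> miss, prune
    N15 x:[22,71/3] y:[19,24] z:[23/2,13] -> miss, prune
  N13 x:[17,64/3] y:[12,27] z:[39/2,55/2] -> hit [39/2,64/3], descend [2, 7, 8, 18]
    N2 x:[53/3,19] y:[15,16] z:[26,55/2] -> miss, prune
    N7 x:[17,18] y:[25,27] z:[39/2,41/2] -> miss, prune
    N8 x:[19,21] y:[13,14] z:[20,41/2] -> miss, prune
    N18 x:[20,64/3] y:[12,13] z:[23,47/2] -> miss, prune
  N16 x:[70/3,85/3] y:[27,44] z:[11,21] -> miss, prune

15 AABB tests over nodes [0, 5, 6, 12, 17, 10, 3, 11, 15, 13, 2, 7, 8, 18, 16]; 1 leaf entered; closest P10.

== RESULT ==
15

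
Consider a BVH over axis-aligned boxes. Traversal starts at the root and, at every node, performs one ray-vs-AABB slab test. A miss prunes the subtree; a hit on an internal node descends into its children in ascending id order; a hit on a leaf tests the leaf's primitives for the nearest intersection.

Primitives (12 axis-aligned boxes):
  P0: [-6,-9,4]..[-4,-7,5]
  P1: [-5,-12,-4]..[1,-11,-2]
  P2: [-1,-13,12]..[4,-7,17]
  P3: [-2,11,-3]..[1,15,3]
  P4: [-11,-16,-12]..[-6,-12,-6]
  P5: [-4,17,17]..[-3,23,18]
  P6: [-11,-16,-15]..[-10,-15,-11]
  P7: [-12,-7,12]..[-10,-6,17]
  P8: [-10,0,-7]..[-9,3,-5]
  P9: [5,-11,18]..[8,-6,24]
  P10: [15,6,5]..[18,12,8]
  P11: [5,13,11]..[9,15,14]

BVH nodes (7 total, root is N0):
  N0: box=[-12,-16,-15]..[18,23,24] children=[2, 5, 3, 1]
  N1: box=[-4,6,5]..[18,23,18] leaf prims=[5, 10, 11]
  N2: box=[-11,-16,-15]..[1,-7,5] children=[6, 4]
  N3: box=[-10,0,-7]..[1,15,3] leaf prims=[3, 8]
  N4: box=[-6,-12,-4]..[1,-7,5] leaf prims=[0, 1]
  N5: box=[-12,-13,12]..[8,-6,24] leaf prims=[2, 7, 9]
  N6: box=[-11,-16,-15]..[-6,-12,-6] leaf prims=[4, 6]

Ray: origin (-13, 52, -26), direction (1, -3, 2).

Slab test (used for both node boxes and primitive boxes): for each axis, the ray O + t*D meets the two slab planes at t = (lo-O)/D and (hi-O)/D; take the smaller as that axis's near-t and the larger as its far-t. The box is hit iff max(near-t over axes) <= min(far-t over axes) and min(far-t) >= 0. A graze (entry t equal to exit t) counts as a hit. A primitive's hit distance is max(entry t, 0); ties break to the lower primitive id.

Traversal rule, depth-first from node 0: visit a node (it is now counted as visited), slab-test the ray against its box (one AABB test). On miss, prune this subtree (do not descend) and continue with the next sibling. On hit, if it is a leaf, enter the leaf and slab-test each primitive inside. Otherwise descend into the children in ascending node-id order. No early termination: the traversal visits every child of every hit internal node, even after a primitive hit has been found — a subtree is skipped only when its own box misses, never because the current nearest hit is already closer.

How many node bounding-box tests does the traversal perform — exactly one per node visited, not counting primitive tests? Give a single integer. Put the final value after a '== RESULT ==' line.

Trace the traversal:
N0 x:[1,31] y:[29/3,68/3] z:[11/2,25] -> hit [29/3,68/3], descend [1, 2, 3, 5]
  N1 x:[9,31] y:[29/3,46/3] z:[31/2,22] -> miss, prune
  N2 x:[2,14] y:[59/3,68/3] z:[11/2,31/2] -> miss, prune
  N3 x:[3,14] y:[37/3,52/3] z:[19/2,29/2] -> hit [37/3,14] leaf, test {P3@t=37/3, P8(miss)}
  N5 x:[1,21] y:[58/3,65/3] z:[19,25] -> hit [58/3,21] leaf, test {P2(miss), P7(miss), P9(miss)}

order=[0, 1, 2, 3, 5]  |boxes|=5  |leaves|=2  hit=P3

== RESULT ==
5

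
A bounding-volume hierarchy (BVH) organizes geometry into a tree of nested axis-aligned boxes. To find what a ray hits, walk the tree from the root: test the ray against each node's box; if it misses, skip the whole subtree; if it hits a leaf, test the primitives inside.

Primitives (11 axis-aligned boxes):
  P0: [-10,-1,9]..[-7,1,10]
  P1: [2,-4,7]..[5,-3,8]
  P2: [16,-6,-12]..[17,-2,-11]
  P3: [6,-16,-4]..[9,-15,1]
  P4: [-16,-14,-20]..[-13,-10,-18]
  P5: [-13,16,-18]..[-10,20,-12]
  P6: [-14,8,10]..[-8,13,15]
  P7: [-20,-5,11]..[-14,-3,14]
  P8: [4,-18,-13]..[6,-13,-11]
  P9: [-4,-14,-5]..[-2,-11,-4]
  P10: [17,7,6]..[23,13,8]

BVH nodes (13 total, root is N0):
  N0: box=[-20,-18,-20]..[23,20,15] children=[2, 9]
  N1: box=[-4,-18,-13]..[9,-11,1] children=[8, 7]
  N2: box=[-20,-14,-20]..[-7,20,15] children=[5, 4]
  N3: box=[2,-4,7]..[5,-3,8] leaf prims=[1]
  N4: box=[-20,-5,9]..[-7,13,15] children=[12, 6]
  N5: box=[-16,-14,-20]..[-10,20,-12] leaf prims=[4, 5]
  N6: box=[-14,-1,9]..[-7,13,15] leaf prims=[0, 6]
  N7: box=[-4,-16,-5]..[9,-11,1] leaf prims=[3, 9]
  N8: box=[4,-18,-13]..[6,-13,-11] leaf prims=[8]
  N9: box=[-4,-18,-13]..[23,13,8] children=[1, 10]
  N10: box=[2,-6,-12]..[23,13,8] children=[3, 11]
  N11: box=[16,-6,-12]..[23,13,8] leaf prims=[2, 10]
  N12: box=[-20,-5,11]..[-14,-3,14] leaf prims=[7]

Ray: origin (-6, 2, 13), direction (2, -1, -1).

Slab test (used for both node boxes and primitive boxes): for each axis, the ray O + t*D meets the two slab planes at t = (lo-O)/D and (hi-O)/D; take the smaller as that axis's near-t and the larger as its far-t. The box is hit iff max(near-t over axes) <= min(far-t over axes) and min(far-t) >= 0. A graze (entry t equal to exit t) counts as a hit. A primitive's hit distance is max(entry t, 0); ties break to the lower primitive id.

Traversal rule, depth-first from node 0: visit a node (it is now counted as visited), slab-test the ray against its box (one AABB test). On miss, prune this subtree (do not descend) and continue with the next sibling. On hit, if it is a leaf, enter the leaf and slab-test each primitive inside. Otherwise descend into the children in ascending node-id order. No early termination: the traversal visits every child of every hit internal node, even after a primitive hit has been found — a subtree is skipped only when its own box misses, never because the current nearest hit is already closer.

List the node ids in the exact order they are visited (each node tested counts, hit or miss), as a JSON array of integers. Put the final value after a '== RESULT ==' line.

Walk:
N0 x:[-7,29/2] y:[-18,20] z:[-2,33] -> hit [-2,29/2], descend [2, 9]
  N2 x:[-7,-1/2] y:[-18,16] z:[-2,33] -> miss, prune
  N9 x:[1,29/2] y:[-11,20] z:[5,26] -> hit [5,29/2], descend [1, 10]
    N1 x:[1,15/2] y:[13,20] z:[12,26] -> miss, prune
    N10 x:[4,29/2] y:[-11,8] z:[5,25] -> hit [5,8], descend [3, 11]
      N3 x:[4,11/2] y:[5,6] z:[5,6] -> hit [5,11/2] leaf, test {P1@t=5}
      N11 x:[11,29/2] y:[-11,8] z:[5,25] -> miss, prune

Visited [0, 2, 9, 1, 10, 3, 11]. Tests: 7 box, 1 leaf. Nearest: P1.

== RESULT ==
[0, 2, 9, 1, 10, 3, 11]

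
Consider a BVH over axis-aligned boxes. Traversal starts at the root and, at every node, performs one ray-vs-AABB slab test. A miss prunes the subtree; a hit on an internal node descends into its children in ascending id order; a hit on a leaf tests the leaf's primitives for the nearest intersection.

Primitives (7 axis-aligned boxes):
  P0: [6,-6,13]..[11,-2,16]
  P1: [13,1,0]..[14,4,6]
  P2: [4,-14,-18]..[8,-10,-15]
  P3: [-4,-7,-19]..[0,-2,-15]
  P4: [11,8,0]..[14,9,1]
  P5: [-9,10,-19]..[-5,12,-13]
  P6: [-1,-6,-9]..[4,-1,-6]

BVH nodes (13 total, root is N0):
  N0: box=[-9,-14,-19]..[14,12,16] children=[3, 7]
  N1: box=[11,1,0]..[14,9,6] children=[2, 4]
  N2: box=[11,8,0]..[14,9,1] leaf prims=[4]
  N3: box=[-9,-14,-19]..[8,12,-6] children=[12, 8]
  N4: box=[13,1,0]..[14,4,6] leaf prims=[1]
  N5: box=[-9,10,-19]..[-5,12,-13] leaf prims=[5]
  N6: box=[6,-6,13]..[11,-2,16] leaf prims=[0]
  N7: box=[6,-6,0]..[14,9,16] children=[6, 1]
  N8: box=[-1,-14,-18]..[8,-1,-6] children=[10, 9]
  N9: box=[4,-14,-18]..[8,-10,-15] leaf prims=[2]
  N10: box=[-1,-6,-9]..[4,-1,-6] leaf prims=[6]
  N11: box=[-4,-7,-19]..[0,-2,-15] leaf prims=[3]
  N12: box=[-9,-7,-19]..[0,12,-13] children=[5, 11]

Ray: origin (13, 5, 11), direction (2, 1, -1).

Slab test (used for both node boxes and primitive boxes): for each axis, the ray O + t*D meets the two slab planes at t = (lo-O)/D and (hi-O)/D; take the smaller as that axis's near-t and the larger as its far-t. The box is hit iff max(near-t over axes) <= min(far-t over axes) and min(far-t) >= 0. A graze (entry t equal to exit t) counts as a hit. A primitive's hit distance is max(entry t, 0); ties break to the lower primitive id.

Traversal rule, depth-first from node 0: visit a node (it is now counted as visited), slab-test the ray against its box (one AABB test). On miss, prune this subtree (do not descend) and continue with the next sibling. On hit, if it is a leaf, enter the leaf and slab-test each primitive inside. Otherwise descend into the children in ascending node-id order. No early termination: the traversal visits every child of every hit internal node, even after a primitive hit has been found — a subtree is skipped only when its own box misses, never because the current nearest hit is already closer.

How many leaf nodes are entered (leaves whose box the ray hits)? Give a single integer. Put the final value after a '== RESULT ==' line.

Walk:
N0 x:[-11,1/2] y:[-19,7] z:[-5,30] -> hit [-5,1/2], descend [3, 7]
  N3 x:[-11,-5/2] y:[-19,7] z:[17,30] -> miss, prune
  N7 x:[-7/2,1/2] y:[-11,4] z:[-5,11] -> hit [-7/2,1/2], descend [1, 6]
    N1 x:[-1,1/2] y:[-4,4] z:[5,11] -> miss, prune
    N6 x:[-7/2,-1] y:[-11,-7] z:[-5,-2] -> miss, prune

Visited [0, 3, 7, 1, 6]. Tests: 5 box, 0 leaf. Nearest: miss.

== RESULT ==
0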